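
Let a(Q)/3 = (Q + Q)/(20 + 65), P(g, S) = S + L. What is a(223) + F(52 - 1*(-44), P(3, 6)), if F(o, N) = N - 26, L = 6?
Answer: 148/85 ≈ 1.7412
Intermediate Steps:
P(g, S) = 6 + S (P(g, S) = S + 6 = 6 + S)
a(Q) = 6*Q/85 (a(Q) = 3*((Q + Q)/(20 + 65)) = 3*((2*Q)/85) = 3*((2*Q)*(1/85)) = 3*(2*Q/85) = 6*Q/85)
F(o, N) = -26 + N
a(223) + F(52 - 1*(-44), P(3, 6)) = (6/85)*223 + (-26 + (6 + 6)) = 1338/85 + (-26 + 12) = 1338/85 - 14 = 148/85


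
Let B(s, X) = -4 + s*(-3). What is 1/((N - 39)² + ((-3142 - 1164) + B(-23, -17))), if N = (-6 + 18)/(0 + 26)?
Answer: -169/465728 ≈ -0.00036287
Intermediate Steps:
B(s, X) = -4 - 3*s
N = 6/13 (N = 12/26 = 12*(1/26) = 6/13 ≈ 0.46154)
1/((N - 39)² + ((-3142 - 1164) + B(-23, -17))) = 1/((6/13 - 39)² + ((-3142 - 1164) + (-4 - 3*(-23)))) = 1/((-501/13)² + (-4306 + (-4 + 69))) = 1/(251001/169 + (-4306 + 65)) = 1/(251001/169 - 4241) = 1/(-465728/169) = -169/465728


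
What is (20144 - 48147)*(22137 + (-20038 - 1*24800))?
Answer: 635696103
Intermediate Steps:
(20144 - 48147)*(22137 + (-20038 - 1*24800)) = -28003*(22137 + (-20038 - 24800)) = -28003*(22137 - 44838) = -28003*(-22701) = 635696103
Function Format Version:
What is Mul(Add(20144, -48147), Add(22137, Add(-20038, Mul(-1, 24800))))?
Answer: 635696103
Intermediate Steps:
Mul(Add(20144, -48147), Add(22137, Add(-20038, Mul(-1, 24800)))) = Mul(-28003, Add(22137, Add(-20038, -24800))) = Mul(-28003, Add(22137, -44838)) = Mul(-28003, -22701) = 635696103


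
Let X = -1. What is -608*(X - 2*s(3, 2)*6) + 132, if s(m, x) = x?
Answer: 15332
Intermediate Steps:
-608*(X - 2*s(3, 2)*6) + 132 = -608*(-1 - 4*6) + 132 = -608*(-1 - 2*12) + 132 = -608*(-1 - 24) + 132 = -608*(-25) + 132 = -152*(-100) + 132 = 15200 + 132 = 15332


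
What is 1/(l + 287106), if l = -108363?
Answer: 1/178743 ≈ 5.5946e-6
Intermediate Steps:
1/(l + 287106) = 1/(-108363 + 287106) = 1/178743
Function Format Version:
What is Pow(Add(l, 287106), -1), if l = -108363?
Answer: Rational(1, 178743) ≈ 5.5946e-6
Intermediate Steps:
Pow(Add(l, 287106), -1) = Pow(Add(-108363, 287106), -1) = Pow(178743, -1) = Rational(1, 178743)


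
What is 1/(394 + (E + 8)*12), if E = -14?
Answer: 1/322 ≈ 0.0031056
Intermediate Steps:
1/(394 + (E + 8)*12) = 1/(394 + (-14 + 8)*12) = 1/(394 - 6*12) = 1/(394 - 72) = 1/322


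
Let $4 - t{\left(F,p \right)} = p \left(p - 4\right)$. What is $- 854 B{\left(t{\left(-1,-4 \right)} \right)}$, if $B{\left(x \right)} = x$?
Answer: $23912$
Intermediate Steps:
$t{\left(F,p \right)} = 4 - p \left(-4 + p\right)$ ($t{\left(F,p \right)} = 4 - p \left(p - 4\right) = 4 - p \left(-4 + p\right)$)
$- 854 B{\left(t{\left(-1,-4 \right)} \right)} = - 854 \left(4 - \left(-4\right)^{2} + 4 \left(-4\right)\right) = - 854 \left(4 - 16 - 16\right) = \left(-854\right) \left(-28\right) = 23912$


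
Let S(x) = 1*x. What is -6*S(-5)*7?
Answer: 210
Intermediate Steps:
S(x) = x
-6*S(-5)*7 = -6*(-5)*7 = 30*7 = 210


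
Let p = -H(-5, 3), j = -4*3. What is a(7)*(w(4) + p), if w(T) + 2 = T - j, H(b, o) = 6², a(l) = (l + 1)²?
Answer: -1408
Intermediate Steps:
a(l) = (1 + l)²
j = -12
H(b, o) = 36
w(T) = 10 + T (w(T) = -2 + (T - 1*(-12)) = -2 + (T + 12) = -2 + (12 + T) = 10 + T)
p = -36 (p = -1*36 = -36)
a(7)*(w(4) + p) = (1 + 7)²*((10 + 4) - 36) = 8²*(14 - 36) = 64*(-22) = -1408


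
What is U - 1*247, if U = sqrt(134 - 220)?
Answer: -247 + I*sqrt(86) ≈ -247.0 + 9.2736*I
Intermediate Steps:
U = I*sqrt(86) (U = sqrt(-86) = I*sqrt(86) ≈ 9.2736*I)
U - 1*247 = I*sqrt(86) - 1*247 = I*sqrt(86) - 247 = -247 + I*sqrt(86)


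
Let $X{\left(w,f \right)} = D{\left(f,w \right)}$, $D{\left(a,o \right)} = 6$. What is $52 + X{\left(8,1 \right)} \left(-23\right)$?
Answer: $-86$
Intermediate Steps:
$X{\left(w,f \right)} = 6$
$52 + X{\left(8,1 \right)} \left(-23\right) = 52 + 6 \left(-23\right) = 52 - 138 = -86$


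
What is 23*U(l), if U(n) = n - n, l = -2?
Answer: 0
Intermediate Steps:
U(n) = 0
23*U(l) = 23*0 = 0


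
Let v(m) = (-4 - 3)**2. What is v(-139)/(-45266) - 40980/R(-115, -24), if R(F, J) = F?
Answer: 370999009/1041118 ≈ 356.35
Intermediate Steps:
v(m) = 49 (v(m) = (-7)**2 = 49)
v(-139)/(-45266) - 40980/R(-115, -24) = 49/(-45266) - 40980/(-115) = 49*(-1/45266) - 40980*(-1/115) = -49/45266 + 8196/23 = 370999009/1041118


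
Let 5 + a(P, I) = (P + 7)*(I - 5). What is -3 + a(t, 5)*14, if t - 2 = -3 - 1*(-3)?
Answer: -73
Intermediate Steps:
t = 2 (t = 2 + (-3 - 1*(-3)) = 2 + (-3 + 3) = 2 + 0 = 2)
a(P, I) = -5 + (-5 + I)*(7 + P) (a(P, I) = -5 + (P + 7)*(I - 5) = -5 + (7 + P)*(-5 + I) = -5 + (-5 + I)*(7 + P))
-3 + a(t, 5)*14 = -3 + (-40 - 5*2 + 7*5 + 5*2)*14 = -3 + (-40 - 10 + 35 + 10)*14 = -3 - 5*14 = -3 - 70 = -73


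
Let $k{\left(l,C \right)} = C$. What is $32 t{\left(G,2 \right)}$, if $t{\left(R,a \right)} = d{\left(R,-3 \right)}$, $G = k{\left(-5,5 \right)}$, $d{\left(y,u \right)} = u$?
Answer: $-96$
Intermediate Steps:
$G = 5$
$t{\left(R,a \right)} = -3$
$32 t{\left(G,2 \right)} = 32 \left(-3\right) = -96$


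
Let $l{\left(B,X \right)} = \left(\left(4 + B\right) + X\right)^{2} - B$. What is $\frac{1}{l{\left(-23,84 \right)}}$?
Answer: $\frac{1}{4248} \approx 0.0002354$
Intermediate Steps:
$l{\left(B,X \right)} = \left(4 + B + X\right)^{2} - B$
$\frac{1}{l{\left(-23,84 \right)}} = \frac{1}{\left(4 - 23 + 84\right)^{2} - -23} = \frac{1}{65^{2} + 23} = \frac{1}{4225 + 23} = \frac{1}{4248}$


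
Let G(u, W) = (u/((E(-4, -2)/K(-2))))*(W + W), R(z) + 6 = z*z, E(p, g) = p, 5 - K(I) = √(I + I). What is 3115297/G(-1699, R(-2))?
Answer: -15576485/49271 - 6230594*I/49271 ≈ -316.14 - 126.46*I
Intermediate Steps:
K(I) = 5 - √2*√I (K(I) = 5 - √(I + I) = 5 - √(2*I) = 5 - √2*√I)
R(z) = -6 + z² (R(z) = -6 + z*z = -6 + z²)
G(u, W) = 2*W*u*(-5/4 + I/2) (G(u, W) = (u/((-4/(5 - √2*√(-2)))))*(W + W) = (u/((-4/(5 - √2*I*√2))))*(2*W) = (u/((-4*(5 + 2*I)/29)))*(2*W) = (u*(-5/4 + I/2))*(2*W) = 2*W*u*(-5/4 + I/2))
3115297/G(-1699, R(-2)) = 3115297/(((½)*(-6 + (-2)²)*(-1699)*(-5 + 2*I))) = 3115297/(((½)*(-6 + 4)*(-1699)*(-5 + 2*I))) = 3115297/(((½)*(-2)*(-1699)*(-5 + 2*I))) = 3115297/(-8495 + 3398*I) = 3115297*((-8495 - 3398*I)/83711429) = 3115297*(-8495 - 3398*I)/83711429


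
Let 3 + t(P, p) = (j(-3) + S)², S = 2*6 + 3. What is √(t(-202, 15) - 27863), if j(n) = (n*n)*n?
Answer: I*√27722 ≈ 166.5*I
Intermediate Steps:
j(n) = n³ (j(n) = n²*n = n³)
S = 15 (S = 12 + 3 = 15)
t(P, p) = 141 (t(P, p) = -3 + ((-3)³ + 15)² = -3 + (-27 + 15)² = -3 + (-12)² = -3 + 144 = 141)
√(t(-202, 15) - 27863) = √(141 - 27863) = √(-27722) = I*√27722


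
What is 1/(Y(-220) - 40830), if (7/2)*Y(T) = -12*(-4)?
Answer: -7/285714 ≈ -2.4500e-5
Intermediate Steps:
Y(T) = 96/7 (Y(T) = 2*(-12*(-4))/7 = (2/7)*48 = 96/7)
1/(Y(-220) - 40830) = 1/(96/7 - 40830) = 1/(-285714/7) = -7/285714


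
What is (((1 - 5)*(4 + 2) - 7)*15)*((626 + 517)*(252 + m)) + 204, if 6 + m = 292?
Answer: -285944106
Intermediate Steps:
m = 286 (m = -6 + 292 = 286)
(((1 - 5)*(4 + 2) - 7)*15)*((626 + 517)*(252 + m)) + 204 = (((1 - 5)*(4 + 2) - 7)*15)*((626 + 517)*(252 + 286)) + 204 = ((-4*6 - 7)*15)*(1143*538) + 204 = ((-24 - 7)*15)*614934 + 204 = -31*15*614934 + 204 = -465*614934 + 204 = -285944310 + 204 = -285944106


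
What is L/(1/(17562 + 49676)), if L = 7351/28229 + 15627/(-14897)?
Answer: -22297918475168/420527413 ≈ -53024.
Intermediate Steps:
L = -331626736/420527413 (L = 7351*(1/28229) + 15627*(-1/14897) = 7351/28229 - 15627/14897 = -331626736/420527413 ≈ -0.78860)
L/(1/(17562 + 49676)) = -331626736/(420527413*(1/(17562 + 49676))) = -331626736/(420527413*(1/67238)) = -331626736/(420527413*1/67238) = -331626736/420527413*67238 = -22297918475168/420527413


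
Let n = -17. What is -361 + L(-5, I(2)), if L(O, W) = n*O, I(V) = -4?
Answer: -276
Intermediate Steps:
L(O, W) = -17*O
-361 + L(-5, I(2)) = -361 - 17*(-5) = -361 + 85 = -276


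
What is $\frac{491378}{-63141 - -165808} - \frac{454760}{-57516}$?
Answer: $\frac{18737735492}{1476248793} \approx 12.693$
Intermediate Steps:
$\frac{491378}{-63141 - -165808} - \frac{454760}{-57516} = \frac{491378}{-63141 + 165808} - - \frac{113690}{14379} = \frac{491378}{102667} + \frac{113690}{14379} = \frac{18737735492}{1476248793}$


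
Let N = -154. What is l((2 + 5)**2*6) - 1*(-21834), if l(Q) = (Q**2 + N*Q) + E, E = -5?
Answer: 62989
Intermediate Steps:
l(Q) = -5 + Q**2 - 154*Q (l(Q) = (Q**2 - 154*Q) - 5 = -5 + Q**2 - 154*Q)
l((2 + 5)**2*6) - 1*(-21834) = (-5 + ((2 + 5)**2*6)**2 - 154*(2 + 5)**2*6) - 1*(-21834) = (-5 + (7**2*6)**2 - 154*7**2*6) + 21834 = (-5 + (49*6)**2 - 7546*6) + 21834 = (-5 + 294**2 - 154*294) + 21834 = (-5 + 86436 - 45276) + 21834 = 41155 + 21834 = 62989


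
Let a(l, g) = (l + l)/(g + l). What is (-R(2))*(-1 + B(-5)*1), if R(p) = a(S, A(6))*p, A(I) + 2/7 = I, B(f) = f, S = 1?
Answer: 168/47 ≈ 3.5745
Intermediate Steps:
A(I) = -2/7 + I
a(l, g) = 2*l/(g + l) (a(l, g) = (2*l)/(g + l) = 2*l/(g + l))
R(p) = 14*p/47 (R(p) = (2*1/((-2/7 + 6) + 1))*p = (2*1/(40/7 + 1))*p = (2*1/(47/7))*p = (2*1*(7/47))*p = 14*p/47)
(-R(2))*(-1 + B(-5)*1) = (-14*2/47)*(-1 - 5*1) = (-1*28/47)*(-1 - 5) = -28/47*(-6) = 168/47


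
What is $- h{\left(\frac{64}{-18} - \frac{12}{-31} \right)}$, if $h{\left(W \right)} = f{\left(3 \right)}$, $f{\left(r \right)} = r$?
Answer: $-3$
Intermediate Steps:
$h{\left(W \right)} = 3$
$- h{\left(\frac{64}{-18} - \frac{12}{-31} \right)} = \left(-1\right) 3 = -3$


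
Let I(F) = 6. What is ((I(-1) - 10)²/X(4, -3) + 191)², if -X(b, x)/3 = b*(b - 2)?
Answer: 326041/9 ≈ 36227.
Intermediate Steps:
X(b, x) = -3*b*(-2 + b) (X(b, x) = -3*b*(b - 2) = -3*b*(-2 + b))
((I(-1) - 10)²/X(4, -3) + 191)² = ((6 - 10)²/((3*4*(2 - 1*4))) + 191)² = ((-4)²/((3*4*(2 - 4))) + 191)² = (16/((3*4*(-2))) + 191)² = (16/(-24) + 191)² = (16*(-1/24) + 191)² = (-⅔ + 191)² = (571/3)² = 326041/9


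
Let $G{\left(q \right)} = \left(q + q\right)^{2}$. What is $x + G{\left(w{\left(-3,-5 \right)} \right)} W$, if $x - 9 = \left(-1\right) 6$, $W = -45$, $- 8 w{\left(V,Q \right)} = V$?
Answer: $- \frac{357}{16} \approx -22.313$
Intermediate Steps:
$w{\left(V,Q \right)} = - \frac{V}{8}$
$G{\left(q \right)} = 4 q^{2}$ ($G{\left(q \right)} = \left(2 q\right)^{2} = 4 q^{2}$)
$x = 3$ ($x = 9 - 6 = 3$)
$x + G{\left(w{\left(-3,-5 \right)} \right)} W = 3 + 4 \left(\left(- \frac{1}{8}\right) \left(-3\right)\right)^{2} \left(-45\right) = 3 + 4 \left(\frac{3}{8}\right)^{2} \left(-45\right) = 3 + 4 \cdot \frac{9}{64} \left(-45\right) = 3 + \frac{9}{16} \left(-45\right) = 3 - \frac{405}{16} = - \frac{357}{16}$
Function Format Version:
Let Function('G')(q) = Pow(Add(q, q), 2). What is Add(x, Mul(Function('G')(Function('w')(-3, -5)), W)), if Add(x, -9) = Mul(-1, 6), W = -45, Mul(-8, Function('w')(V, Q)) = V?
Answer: Rational(-357, 16) ≈ -22.313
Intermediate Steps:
Function('w')(V, Q) = Mul(Rational(-1, 8), V)
Function('G')(q) = Mul(4, Pow(q, 2)) (Function('G')(q) = Pow(Mul(2, q), 2) = Mul(4, Pow(q, 2)))
x = 3 (x = Add(9, Mul(-1, 6)) = Add(9, -6) = 3)
Add(x, Mul(Function('G')(Function('w')(-3, -5)), W)) = Add(3, Mul(Mul(4, Pow(Mul(Rational(-1, 8), -3), 2)), -45)) = Add(3, Mul(Mul(4, Pow(Rational(3, 8), 2)), -45)) = Add(3, Mul(Mul(4, Rational(9, 64)), -45)) = Add(3, Mul(Rational(9, 16), -45)) = Add(3, Rational(-405, 16)) = Rational(-357, 16)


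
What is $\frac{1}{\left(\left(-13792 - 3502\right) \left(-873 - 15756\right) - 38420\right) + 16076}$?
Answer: $\frac{1}{287559582} \approx 3.4775 \cdot 10^{-9}$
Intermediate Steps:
$\frac{1}{\left(\left(-13792 - 3502\right) \left(-873 - 15756\right) - 38420\right) + 16076} = \frac{1}{\left(\left(-17294\right) \left(-16629\right) - 38420\right) + 16076} = \frac{1}{\left(287581926 - 38420\right) + 16076} = \frac{1}{287543506 + 16076} = \frac{1}{287559582}$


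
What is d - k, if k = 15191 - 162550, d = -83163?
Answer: 64196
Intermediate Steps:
k = -147359
d - k = -83163 - 1*(-147359) = -83163 + 147359 = 64196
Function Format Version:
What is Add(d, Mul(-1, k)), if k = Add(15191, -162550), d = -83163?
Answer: 64196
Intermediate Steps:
k = -147359
Add(d, Mul(-1, k)) = Add(-83163, Mul(-1, -147359)) = Add(-83163, 147359) = 64196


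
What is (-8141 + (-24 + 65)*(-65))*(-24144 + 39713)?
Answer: -168238614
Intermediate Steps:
(-8141 + (-24 + 65)*(-65))*(-24144 + 39713) = (-8141 + 41*(-65))*15569 = (-8141 - 2665)*15569 = -10806*15569 = -168238614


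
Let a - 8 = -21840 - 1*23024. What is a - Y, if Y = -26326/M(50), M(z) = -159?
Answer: -7158430/159 ≈ -45022.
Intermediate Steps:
Y = 26326/159 (Y = -26326/(-159) = -26326*(-1/159) = 26326/159 ≈ 165.57)
a = -44856 (a = 8 + (-21840 - 1*23024) = 8 + (-21840 - 23024) = 8 - 44864 = -44856)
a - Y = -44856 - 1*26326/159 = -44856 - 26326/159 = -7158430/159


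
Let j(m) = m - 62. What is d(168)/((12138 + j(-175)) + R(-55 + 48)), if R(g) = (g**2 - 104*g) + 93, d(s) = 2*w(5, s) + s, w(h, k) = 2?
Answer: 4/297 ≈ 0.013468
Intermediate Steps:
d(s) = 4 + s (d(s) = 2*2 + s = 4 + s)
R(g) = 93 + g**2 - 104*g
j(m) = -62 + m
d(168)/((12138 + j(-175)) + R(-55 + 48)) = (4 + 168)/((12138 + (-62 - 175)) + (93 + (-55 + 48)**2 - 104*(-55 + 48))) = 172/((12138 - 237) + (93 + (-7)**2 - 104*(-7))) = 172/(11901 + (93 + 49 + 728)) = 172/(11901 + 870) = 172/12771 = 172*(1/12771) = 4/297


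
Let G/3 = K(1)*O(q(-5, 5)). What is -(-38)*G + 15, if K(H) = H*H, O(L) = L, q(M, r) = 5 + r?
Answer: 1155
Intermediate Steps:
K(H) = H²
G = 30 (G = 3*(1²*(5 + 5)) = 3*(1*10) = 3*10 = 30)
-(-38)*G + 15 = -(-38)*30 + 15 = -38*(-30) + 15 = 1140 + 15 = 1155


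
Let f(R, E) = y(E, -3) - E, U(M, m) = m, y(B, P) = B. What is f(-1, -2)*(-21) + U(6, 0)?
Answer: 0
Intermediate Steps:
f(R, E) = 0 (f(R, E) = E - E = 0)
f(-1, -2)*(-21) + U(6, 0) = 0*(-21) + 0 = 0 + 0 = 0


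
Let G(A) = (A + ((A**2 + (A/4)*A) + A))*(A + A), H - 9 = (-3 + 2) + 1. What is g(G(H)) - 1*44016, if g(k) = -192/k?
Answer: -62987024/1431 ≈ -44016.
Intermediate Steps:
H = 9 (H = 9 + ((-3 + 2) + 1) = 9 + (-1 + 1) = 9 + 0 = 9)
G(A) = 2*A*(2*A + 5*A**2/4) (G(A) = (A + ((A**2 + (A*(1/4))*A) + A))*(2*A) = (A + ((A**2 + (A/4)*A) + A))*(2*A) = (A + ((A**2 + A**2/4) + A))*(2*A) = (A + (5*A**2/4 + A))*(2*A) = (A + (A + 5*A**2/4))*(2*A) = (2*A + 5*A**2/4)*(2*A) = 2*A*(2*A + 5*A**2/4))
g(G(H)) - 1*44016 = -192*2/(81*(8 + 5*9)) - 1*44016 = -192*2/(81*(8 + 45)) - 44016 = -192/((1/2)*81*53) - 44016 = -192/4293/2 - 44016 = -192*2/4293 - 44016 = -128/1431 - 44016 = -62987024/1431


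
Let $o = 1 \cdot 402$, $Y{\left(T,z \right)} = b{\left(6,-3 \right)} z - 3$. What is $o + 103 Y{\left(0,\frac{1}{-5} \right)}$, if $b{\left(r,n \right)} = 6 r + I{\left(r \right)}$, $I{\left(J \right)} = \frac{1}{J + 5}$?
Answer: $- \frac{35776}{55} \approx -650.47$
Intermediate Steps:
$I{\left(J \right)} = \frac{1}{5 + J}$
$b{\left(r,n \right)} = \frac{1}{5 + r} + 6 r$ ($b{\left(r,n \right)} = 6 r + \frac{1}{5 + r} = \frac{1}{5 + r} + 6 r$)
$Y{\left(T,z \right)} = -3 + \frac{397 z}{11}$ ($Y{\left(T,z \right)} = \frac{1 + 6 \cdot 6 \left(5 + 6\right)}{5 + 6} z - 3 = \frac{1 + 6 \cdot 6 \cdot 11}{11} z - 3 = \frac{1 + 396}{11} z - 3 = \frac{1}{11} \cdot 397 z - 3 = \frac{397 z}{11} - 3 = -3 + \frac{397 z}{11}$)
$o = 402$
$o + 103 Y{\left(0,\frac{1}{-5} \right)} = 402 + 103 \left(-3 + \frac{397}{11 \left(-5\right)}\right) = 402 + 103 \left(-3 + \frac{397}{11} \left(- \frac{1}{5}\right)\right) = 402 + 103 \left(-3 - \frac{397}{55}\right) = 402 + 103 \left(- \frac{562}{55}\right) = 402 - \frac{57886}{55} = - \frac{35776}{55}$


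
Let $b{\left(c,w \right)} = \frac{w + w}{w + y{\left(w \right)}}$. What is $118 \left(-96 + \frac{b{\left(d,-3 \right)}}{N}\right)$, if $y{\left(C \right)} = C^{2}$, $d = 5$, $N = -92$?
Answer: $- \frac{521029}{46} \approx -11327.0$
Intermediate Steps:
$b{\left(c,w \right)} = \frac{2 w}{w + w^{2}}$ ($b{\left(c,w \right)} = \frac{w + w}{w + w^{2}} = \frac{2 w}{w + w^{2}}$)
$118 \left(-96 + \frac{b{\left(d,-3 \right)}}{N}\right) = 118 \left(-96 + \frac{2 \frac{1}{1 - 3}}{-92}\right) = 118 \left(-96 + \frac{2}{-2} \left(- \frac{1}{92}\right)\right) = 118 \left(-96 + 2 \left(- \frac{1}{2}\right) \left(- \frac{1}{92}\right)\right) = 118 \left(-96 - - \frac{1}{92}\right) = 118 \left(-96 + \frac{1}{92}\right) = 118 \left(- \frac{8831}{92}\right) = - \frac{521029}{46}$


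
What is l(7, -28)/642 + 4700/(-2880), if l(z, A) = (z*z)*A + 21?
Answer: -57569/15408 ≈ -3.7363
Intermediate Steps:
l(z, A) = 21 + A*z**2 (l(z, A) = z**2*A + 21 = A*z**2 + 21 = 21 + A*z**2)
l(7, -28)/642 + 4700/(-2880) = (21 - 28*7**2)/642 + 4700/(-2880) = (21 - 28*49)*(1/642) + 4700*(-1/2880) = (21 - 1372)*(1/642) - 235/144 = -1351*1/642 - 235/144 = -1351/642 - 235/144 = -57569/15408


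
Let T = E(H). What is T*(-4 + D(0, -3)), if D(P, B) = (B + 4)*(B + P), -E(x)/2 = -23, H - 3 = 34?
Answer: -322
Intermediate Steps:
H = 37 (H = 3 + 34 = 37)
E(x) = 46 (E(x) = -2*(-23) = 46)
D(P, B) = (4 + B)*(B + P)
T = 46
T*(-4 + D(0, -3)) = 46*(-4 + ((-3)**2 + 4*(-3) + 4*0 - 3*0)) = 46*(-4 + (9 - 12 + 0 + 0)) = 46*(-4 - 3) = 46*(-7) = -322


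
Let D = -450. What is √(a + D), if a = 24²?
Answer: 3*√14 ≈ 11.225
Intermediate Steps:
a = 576
√(a + D) = √(576 - 450) = √126 = 3*√14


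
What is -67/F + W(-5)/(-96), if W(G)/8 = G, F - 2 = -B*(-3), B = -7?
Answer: 899/228 ≈ 3.9430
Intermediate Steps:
F = -19 (F = 2 - 1*(-7)*(-3) = 2 + 7*(-3) = 2 - 21 = -19)
W(G) = 8*G
-67/F + W(-5)/(-96) = -67/(-19) + (8*(-5))/(-96) = -67*(-1/19) - 40*(-1/96) = 67/19 + 5/12 = 899/228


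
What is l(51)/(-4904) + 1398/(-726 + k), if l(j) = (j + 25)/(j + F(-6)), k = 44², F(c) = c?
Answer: 7710467/6675570 ≈ 1.1550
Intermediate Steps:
k = 1936
l(j) = (25 + j)/(-6 + j) (l(j) = (j + 25)/(j - 6) = (25 + j)/(-6 + j))
l(51)/(-4904) + 1398/(-726 + k) = ((25 + 51)/(-6 + 51))/(-4904) + 1398/(-726 + 1936) = (76/45)*(-1/4904) + 1398/1210 = ((1/45)*76)*(-1/4904) + 1398*(1/1210) = (76/45)*(-1/4904) + 699/605 = -19/55170 + 699/605 = 7710467/6675570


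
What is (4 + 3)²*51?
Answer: 2499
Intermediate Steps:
(4 + 3)²*51 = 7²*51 = 49*51 = 2499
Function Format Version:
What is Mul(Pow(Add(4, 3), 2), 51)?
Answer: 2499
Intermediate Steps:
Mul(Pow(Add(4, 3), 2), 51) = Mul(Pow(7, 2), 51) = Mul(49, 51) = 2499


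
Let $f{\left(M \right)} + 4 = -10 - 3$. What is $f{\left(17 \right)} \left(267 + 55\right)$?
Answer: $-5474$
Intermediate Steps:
$f{\left(M \right)} = -17$ ($f{\left(M \right)} = -4 - 13 = -17$)
$f{\left(17 \right)} \left(267 + 55\right) = - 17 \left(267 + 55\right) = \left(-17\right) 322 = -5474$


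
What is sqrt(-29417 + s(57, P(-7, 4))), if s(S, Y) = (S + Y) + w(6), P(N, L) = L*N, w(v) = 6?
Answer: I*sqrt(29382) ≈ 171.41*I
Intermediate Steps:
s(S, Y) = 6 + S + Y (s(S, Y) = (S + Y) + 6 = 6 + S + Y)
sqrt(-29417 + s(57, P(-7, 4))) = sqrt(-29417 + (6 + 57 + 4*(-7))) = sqrt(-29417 + (6 + 57 - 28)) = sqrt(-29417 + 35) = sqrt(-29382) = I*sqrt(29382)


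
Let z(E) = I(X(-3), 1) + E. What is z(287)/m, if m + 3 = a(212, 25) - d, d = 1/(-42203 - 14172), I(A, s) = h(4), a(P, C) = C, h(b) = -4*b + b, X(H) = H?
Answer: 15503125/1240251 ≈ 12.500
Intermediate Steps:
h(b) = -3*b
I(A, s) = -12 (I(A, s) = -3*4 = -12)
z(E) = -12 + E
d = -1/56375 (d = 1/(-56375) = -1/56375 ≈ -1.7738e-5)
m = 1240251/56375 (m = -3 + (25 - 1*(-1/56375)) = -3 + (25 + 1/56375) = -3 + 1409376/56375 = 1240251/56375 ≈ 22.000)
z(287)/m = (-12 + 287)/(1240251/56375) = 275*(56375/1240251) = 15503125/1240251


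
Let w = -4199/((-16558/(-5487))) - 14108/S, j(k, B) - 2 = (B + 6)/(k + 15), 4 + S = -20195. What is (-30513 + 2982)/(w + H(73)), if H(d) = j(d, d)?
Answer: 3404594936952/171629743603 ≈ 19.837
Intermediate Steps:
S = -20199 (S = -4 - 20195 = -20199)
j(k, B) = 2 + (6 + B)/(15 + k) (j(k, B) = 2 + (B + 6)/(k + 15) = 2 + (6 + B)/(15 + k))
H(d) = (36 + 3*d)/(15 + d) (H(d) = (36 + d + 2*d)/(15 + d) = (36 + 3*d)/(15 + d))
w = -27361741319/19673826 (w = -4199/((-16558/(-5487))) - 14108/(-20199) = -4199/((-16558*(-1/5487))) - 14108*(-1/20199) = -4199/16558/5487 + 14108/20199 = -4199*5487/16558 + 14108/20199 = -1355289/974 + 14108/20199 = -27361741319/19673826 ≈ -1390.8)
(-30513 + 2982)/(w + H(73)) = (-30513 + 2982)/(-27361741319/19673826 + 3*(12 + 73)/(15 + 73)) = -27531/(-27361741319/19673826 + 3*85/88) = -27531/(-27361741319/19673826 + 3*(1/88)*85) = -27531/(-27361741319/19673826 + 255/88) = -27531/(-1201408205221/865648344) = -27531*(-865648344/1201408205221) = 3404594936952/171629743603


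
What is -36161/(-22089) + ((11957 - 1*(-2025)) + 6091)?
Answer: 443428658/22089 ≈ 20075.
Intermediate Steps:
-36161/(-22089) + ((11957 - 1*(-2025)) + 6091) = -36161*(-1/22089) + ((11957 + 2025) + 6091) = 36161/22089 + (13982 + 6091) = 36161/22089 + 20073 = 443428658/22089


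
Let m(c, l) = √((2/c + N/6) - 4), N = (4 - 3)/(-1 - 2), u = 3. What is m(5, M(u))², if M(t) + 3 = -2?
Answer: -329/90 ≈ -3.6556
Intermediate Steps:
M(t) = -5 (M(t) = -3 - 2 = -5)
N = -⅓ (N = 1/(-3) = 1*(-⅓) = -⅓ ≈ -0.33333)
m(c, l) = √(-73/18 + 2/c) (m(c, l) = √((2/c - ⅓/6) - 4) = √((2/c - ⅓*⅙) - 4) = √((2/c - 1/18) - 4) = √((-1/18 + 2/c) - 4) = √(-73/18 + 2/c))
m(5, M(u))² = (√(-146 + 72/5)/6)² = (√(-658/5)/6)² = ((I*√3290/5)/6)² = (I*√3290/30)² = -329/90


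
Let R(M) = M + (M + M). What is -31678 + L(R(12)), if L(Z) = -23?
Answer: -31701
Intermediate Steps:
R(M) = 3*M (R(M) = M + 2*M = 3*M)
-31678 + L(R(12)) = -31678 - 23 = -31701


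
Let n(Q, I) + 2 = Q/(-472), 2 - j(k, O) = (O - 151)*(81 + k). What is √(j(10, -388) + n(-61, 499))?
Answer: √2731840302/236 ≈ 221.47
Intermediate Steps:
j(k, O) = 2 - (-151 + O)*(81 + k) (j(k, O) = 2 - (O - 151)*(81 + k) = 2 - (-151 + O)*(81 + k))
n(Q, I) = -2 - Q/472 (n(Q, I) = -2 + Q/(-472) = -2 + Q*(-1/472) = -2 - Q/472)
√(j(10, -388) + n(-61, 499)) = √((12233 - 81*(-388) + 151*10 - 1*(-388)*10) + (-2 - 1/472*(-61))) = √((12233 + 31428 + 1510 + 3880) + (-2 + 61/472)) = √(49051 - 883/472) = √(23151189/472) = √2731840302/236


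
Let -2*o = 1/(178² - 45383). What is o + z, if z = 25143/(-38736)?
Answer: -114804863/176881488 ≈ -0.64905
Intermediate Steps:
o = 1/27398 (o = -1/(2*(178² - 45383)) = -1/(2*(31684 - 45383)) = -½/(-13699) = -½*(-1/13699) = 1/27398 ≈ 3.6499e-5)
z = -8381/12912 (z = 25143*(-1/38736) = -8381/12912 ≈ -0.64909)
o + z = 1/27398 - 8381/12912 = -114804863/176881488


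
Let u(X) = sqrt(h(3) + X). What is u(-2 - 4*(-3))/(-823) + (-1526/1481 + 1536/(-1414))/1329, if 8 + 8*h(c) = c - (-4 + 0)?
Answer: -2216290/1391552043 - sqrt(158)/3292 ≈ -0.0054110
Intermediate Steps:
h(c) = -1/2 + c/8 (h(c) = -1 + (c - (-4 + 0))/8 = -1 + (c - 1*(-4))/8 = -1 + (c + 4)/8 = -1 + (4 + c)/8 = -1 + (1/2 + c/8) = -1/2 + c/8)
u(X) = sqrt(-1/8 + X) (u(X) = sqrt((-1/2 + (1/8)*3) + X) = sqrt((-1/2 + 3/8) + X) = sqrt(-1/8 + X))
u(-2 - 4*(-3))/(-823) + (-1526/1481 + 1536/(-1414))/1329 = (sqrt(-2 + 16*(-2 - 4*(-3)))/4)/(-823) + (-1526/1481 + 1536/(-1414))/1329 = (sqrt(-2 + 16*(-2 + 12))/4)*(-1/823) + (-1526*1/1481 + 1536*(-1/1414))*(1/1329) = (sqrt(-2 + 16*10)/4)*(-1/823) + (-1526/1481 - 768/707)*(1/1329) = (sqrt(-2 + 160)/4)*(-1/823) - 2216290/1047067*1/1329 = (sqrt(158)/4)*(-1/823) - 2216290/1391552043 = -sqrt(158)/3292 - 2216290/1391552043 = -2216290/1391552043 - sqrt(158)/3292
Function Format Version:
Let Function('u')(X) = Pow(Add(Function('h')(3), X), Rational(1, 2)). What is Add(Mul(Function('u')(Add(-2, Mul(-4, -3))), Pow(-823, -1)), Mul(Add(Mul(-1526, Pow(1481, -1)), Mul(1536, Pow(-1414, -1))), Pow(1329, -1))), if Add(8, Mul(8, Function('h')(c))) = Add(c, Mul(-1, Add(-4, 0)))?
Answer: Add(Rational(-2216290, 1391552043), Mul(Rational(-1, 3292), Pow(158, Rational(1, 2)))) ≈ -0.0054110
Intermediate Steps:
Function('h')(c) = Add(Rational(-1, 2), Mul(Rational(1, 8), c)) (Function('h')(c) = Add(-1, Mul(Rational(1, 8), Add(c, Mul(-1, Add(-4, 0))))) = Add(-1, Mul(Rational(1, 8), Add(c, Mul(-1, -4)))) = Add(-1, Mul(Rational(1, 8), Add(c, 4))) = Add(-1, Mul(Rational(1, 8), Add(4, c))) = Add(-1, Add(Rational(1, 2), Mul(Rational(1, 8), c))) = Add(Rational(-1, 2), Mul(Rational(1, 8), c)))
Function('u')(X) = Pow(Add(Rational(-1, 8), X), Rational(1, 2)) (Function('u')(X) = Pow(Add(Add(Rational(-1, 2), Mul(Rational(1, 8), 3)), X), Rational(1, 2)) = Pow(Add(Add(Rational(-1, 2), Rational(3, 8)), X), Rational(1, 2)) = Pow(Add(Rational(-1, 8), X), Rational(1, 2)))
Add(Mul(Function('u')(Add(-2, Mul(-4, -3))), Pow(-823, -1)), Mul(Add(Mul(-1526, Pow(1481, -1)), Mul(1536, Pow(-1414, -1))), Pow(1329, -1))) = Add(Mul(Mul(Rational(1, 4), Pow(Add(-2, Mul(16, Add(-2, Mul(-4, -3)))), Rational(1, 2))), Pow(-823, -1)), Mul(Add(Mul(-1526, Pow(1481, -1)), Mul(1536, Pow(-1414, -1))), Pow(1329, -1))) = Add(Mul(Mul(Rational(1, 4), Pow(Add(-2, Mul(16, Add(-2, 12))), Rational(1, 2))), Rational(-1, 823)), Mul(Add(Mul(-1526, Rational(1, 1481)), Mul(1536, Rational(-1, 1414))), Rational(1, 1329))) = Add(Mul(Mul(Rational(1, 4), Pow(Add(-2, Mul(16, 10)), Rational(1, 2))), Rational(-1, 823)), Mul(Add(Rational(-1526, 1481), Rational(-768, 707)), Rational(1, 1329))) = Add(Mul(Mul(Rational(1, 4), Pow(Add(-2, 160), Rational(1, 2))), Rational(-1, 823)), Mul(Rational(-2216290, 1047067), Rational(1, 1329))) = Add(Mul(Mul(Rational(1, 4), Pow(158, Rational(1, 2))), Rational(-1, 823)), Rational(-2216290, 1391552043)) = Add(Mul(Rational(-1, 3292), Pow(158, Rational(1, 2))), Rational(-2216290, 1391552043)) = Add(Rational(-2216290, 1391552043), Mul(Rational(-1, 3292), Pow(158, Rational(1, 2))))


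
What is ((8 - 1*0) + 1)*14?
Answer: 126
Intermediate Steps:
((8 - 1*0) + 1)*14 = ((8 + 0) + 1)*14 = (8 + 1)*14 = 9*14 = 126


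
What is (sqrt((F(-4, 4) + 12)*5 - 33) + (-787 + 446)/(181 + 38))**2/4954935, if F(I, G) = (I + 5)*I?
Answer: 452008/237643637535 - 682*sqrt(7)/1085130765 ≈ 2.3920e-7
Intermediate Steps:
F(I, G) = I*(5 + I) (F(I, G) = (5 + I)*I = I*(5 + I))
(sqrt((F(-4, 4) + 12)*5 - 33) + (-787 + 446)/(181 + 38))**2/4954935 = (sqrt((-4*(5 - 4) + 12)*5 - 33) + (-787 + 446)/(181 + 38))**2/4954935 = (sqrt((-4*1 + 12)*5 - 33) - 341/219)**2*(1/4954935) = (sqrt((-4 + 12)*5 - 33) - 341*1/219)**2*(1/4954935) = (sqrt(8*5 - 33) - 341/219)**2*(1/4954935) = (sqrt(40 - 33) - 341/219)**2*(1/4954935) = (sqrt(7) - 341/219)**2*(1/4954935) = (-341/219 + sqrt(7))**2*(1/4954935) = (-341/219 + sqrt(7))**2/4954935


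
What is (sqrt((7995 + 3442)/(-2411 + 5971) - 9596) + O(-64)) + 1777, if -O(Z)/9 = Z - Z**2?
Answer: 39217 + I*sqrt(30393787470)/1780 ≈ 39217.0 + 97.943*I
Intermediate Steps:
O(Z) = -9*Z + 9*Z**2 (O(Z) = -9*(Z - Z**2) = -9*Z + 9*Z**2)
(sqrt((7995 + 3442)/(-2411 + 5971) - 9596) + O(-64)) + 1777 = (sqrt((7995 + 3442)/(-2411 + 5971) - 9596) + 9*(-64)*(-1 - 64)) + 1777 = (sqrt(11437/3560 - 9596) + 9*(-64)*(-65)) + 1777 = (sqrt(11437*(1/3560) - 9596) + 37440) + 1777 = (sqrt(11437/3560 - 9596) + 37440) + 1777 = (sqrt(-34150323/3560) + 37440) + 1777 = (I*sqrt(30393787470)/1780 + 37440) + 1777 = (37440 + I*sqrt(30393787470)/1780) + 1777 = 39217 + I*sqrt(30393787470)/1780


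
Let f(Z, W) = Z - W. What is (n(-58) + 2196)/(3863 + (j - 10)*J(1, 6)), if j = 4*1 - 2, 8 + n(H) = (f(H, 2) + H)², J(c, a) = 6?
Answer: 16112/3815 ≈ 4.2233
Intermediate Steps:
n(H) = -8 + (-2 + 2*H)² (n(H) = -8 + ((H - 1*2) + H)² = -8 + ((H - 2) + H)² = -8 + ((-2 + H) + H)² = -8 + (-2 + 2*H)²)
j = 2 (j = 4 - 2 = 2)
(n(-58) + 2196)/(3863 + (j - 10)*J(1, 6)) = ((-8 + 4*(-1 - 58)²) + 2196)/(3863 + (2 - 10)*6) = ((-8 + 4*(-59)²) + 2196)/(3863 - 8*6) = ((-8 + 4*3481) + 2196)/(3863 - 48) = ((-8 + 13924) + 2196)/3815 = (13916 + 2196)*(1/3815) = 16112*(1/3815) = 16112/3815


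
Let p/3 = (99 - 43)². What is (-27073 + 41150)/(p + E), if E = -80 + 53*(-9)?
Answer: 14077/8851 ≈ 1.5904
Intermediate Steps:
p = 9408 (p = 3*(99 - 43)² = 3*56² = 3*3136 = 9408)
E = -557 (E = -80 - 477 = -557)
(-27073 + 41150)/(p + E) = (-27073 + 41150)/(9408 - 557) = 14077/8851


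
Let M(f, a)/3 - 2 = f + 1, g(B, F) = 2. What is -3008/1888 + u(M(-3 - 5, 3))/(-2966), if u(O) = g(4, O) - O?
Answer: -279807/174994 ≈ -1.5990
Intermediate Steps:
M(f, a) = 9 + 3*f (M(f, a) = 6 + 3*(f + 1) = 6 + 3*(1 + f) = 6 + (3 + 3*f) = 9 + 3*f)
u(O) = 2 - O
-3008/1888 + u(M(-3 - 5, 3))/(-2966) = -3008/1888 + (2 - (9 + 3*(-3 - 5)))/(-2966) = -3008*1/1888 + (2 - (9 + 3*(-8)))*(-1/2966) = -94/59 + (2 - (9 - 24))*(-1/2966) = -94/59 + (2 - 1*(-15))*(-1/2966) = -94/59 + (2 + 15)*(-1/2966) = -94/59 + 17*(-1/2966) = -94/59 - 17/2966 = -279807/174994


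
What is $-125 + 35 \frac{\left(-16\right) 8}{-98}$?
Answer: $- \frac{555}{7} \approx -79.286$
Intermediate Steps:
$-125 + 35 \frac{\left(-16\right) 8}{-98} = -125 + 35 \left(\left(-128\right) \left(- \frac{1}{98}\right)\right) = -125 + 35 \cdot \frac{64}{49} = -125 + \frac{320}{7} = - \frac{555}{7}$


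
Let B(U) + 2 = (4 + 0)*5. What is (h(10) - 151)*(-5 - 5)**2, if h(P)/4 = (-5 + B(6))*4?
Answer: 5700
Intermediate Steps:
B(U) = 18 (B(U) = -2 + (4 + 0)*5 = -2 + 4*5 = -2 + 20 = 18)
h(P) = 208 (h(P) = 4*((-5 + 18)*4) = 4*(13*4) = 4*52 = 208)
(h(10) - 151)*(-5 - 5)**2 = (208 - 151)*(-5 - 5)**2 = 57*(-10)**2 = 57*100 = 5700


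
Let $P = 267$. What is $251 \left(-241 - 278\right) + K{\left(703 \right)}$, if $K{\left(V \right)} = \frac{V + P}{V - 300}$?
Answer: $- \frac{52497437}{403} \approx -1.3027 \cdot 10^{5}$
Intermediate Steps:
$K{\left(V \right)} = \frac{267 + V}{-300 + V}$ ($K{\left(V \right)} = \frac{V + 267}{V - 300} = \frac{267 + V}{-300 + V}$)
$251 \left(-241 - 278\right) + K{\left(703 \right)} = 251 \left(-241 - 278\right) + \frac{267 + 703}{-300 + 703} = 251 \left(-519\right) + \frac{1}{403} \cdot 970 = -130269 + \frac{1}{403} \cdot 970 = -130269 + \frac{970}{403} = - \frac{52497437}{403}$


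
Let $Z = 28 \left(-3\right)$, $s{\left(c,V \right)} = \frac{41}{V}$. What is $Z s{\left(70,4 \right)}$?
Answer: $-861$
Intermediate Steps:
$Z = -84$
$Z s{\left(70,4 \right)} = - 84 \cdot \frac{41}{4} = - 84 \cdot 41 \cdot \frac{1}{4} = \left(-84\right) \frac{41}{4} = -861$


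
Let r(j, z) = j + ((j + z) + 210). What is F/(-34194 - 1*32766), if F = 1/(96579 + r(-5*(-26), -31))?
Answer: -1/6496325280 ≈ -1.5393e-10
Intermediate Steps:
r(j, z) = 210 + z + 2*j (r(j, z) = j + (210 + j + z) = 210 + z + 2*j)
F = 1/97018 (F = 1/(96579 + (210 - 31 + 2*(-5*(-26)))) = 1/(96579 + (210 - 31 + 2*130)) = 1/(96579 + (210 - 31 + 260)) = 1/(96579 + 439) = 1/97018 ≈ 1.0307e-5)
F/(-34194 - 1*32766) = 1/(97018*(-34194 - 1*32766)) = 1/(97018*(-34194 - 32766)) = (1/97018)/(-66960) = (1/97018)*(-1/66960) = -1/6496325280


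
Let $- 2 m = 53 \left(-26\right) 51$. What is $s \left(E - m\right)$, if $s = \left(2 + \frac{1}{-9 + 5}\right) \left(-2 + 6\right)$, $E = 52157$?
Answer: $119126$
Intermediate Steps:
$m = 35139$ ($m = - \frac{53 \left(-26\right) 51}{2} = - \frac{\left(-1378\right) 51}{2} = \left(- \frac{1}{2}\right) \left(-70278\right) = 35139$)
$s = 7$ ($s = \left(2 + \frac{1}{-4}\right) 4 = \left(2 - \frac{1}{4}\right) 4 = \frac{7}{4} \cdot 4 = 7$)
$s \left(E - m\right) = 7 \left(52157 - 35139\right) = 7 \cdot 17018 = 119126$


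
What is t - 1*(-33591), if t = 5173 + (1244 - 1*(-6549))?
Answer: 46557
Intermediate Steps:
t = 12966 (t = 5173 + (1244 + 6549) = 5173 + 7793 = 12966)
t - 1*(-33591) = 12966 - 1*(-33591) = 12966 + 33591 = 46557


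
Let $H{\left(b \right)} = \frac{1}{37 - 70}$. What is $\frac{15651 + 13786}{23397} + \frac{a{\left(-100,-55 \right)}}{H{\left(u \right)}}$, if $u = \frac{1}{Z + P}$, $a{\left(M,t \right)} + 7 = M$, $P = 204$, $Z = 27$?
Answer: $\frac{82644244}{23397} \approx 3532.3$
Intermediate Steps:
$a{\left(M,t \right)} = -7 + M$
$u = \frac{1}{231}$ ($u = \frac{1}{27 + 204} = \frac{1}{231} \approx 0.004329$)
$H{\left(b \right)} = - \frac{1}{33}$ ($H{\left(b \right)} = \frac{1}{-33} = - \frac{1}{33}$)
$\frac{15651 + 13786}{23397} + \frac{a{\left(-100,-55 \right)}}{H{\left(u \right)}} = \frac{15651 + 13786}{23397} + \frac{-7 - 100}{- \frac{1}{33}} = 29437 \cdot \frac{1}{23397} - -3531 = \frac{29437}{23397} + 3531 = \frac{82644244}{23397}$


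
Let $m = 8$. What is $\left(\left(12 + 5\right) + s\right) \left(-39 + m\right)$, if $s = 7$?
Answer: $-744$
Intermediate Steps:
$\left(\left(12 + 5\right) + s\right) \left(-39 + m\right) = \left(\left(12 + 5\right) + 7\right) \left(-39 + 8\right) = \left(17 + 7\right) \left(-31\right) = 24 \left(-31\right) = -744$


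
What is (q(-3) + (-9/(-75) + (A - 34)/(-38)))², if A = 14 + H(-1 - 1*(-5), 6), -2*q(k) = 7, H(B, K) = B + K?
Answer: 8767521/902500 ≈ 9.7147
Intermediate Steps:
q(k) = -7/2 (q(k) = -½*7 = -7/2)
A = 24 (A = 14 + ((-1 - 1*(-5)) + 6) = 14 + ((-1 + 5) + 6) = 14 + (4 + 6) = 14 + 10 = 24)
(q(-3) + (-9/(-75) + (A - 34)/(-38)))² = (-7/2 + (-9/(-75) + (24 - 34)/(-38)))² = (-7/2 + (-9*(-1/75) - 10*(-1/38)))² = (-7/2 + (3/25 + 5/19))² = (-7/2 + 182/475)² = (-2961/950)² = 8767521/902500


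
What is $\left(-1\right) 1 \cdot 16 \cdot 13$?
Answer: $-208$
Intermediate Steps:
$\left(-1\right) 1 \cdot 16 \cdot 13 = \left(-1\right) 16 \cdot 13 = \left(-16\right) 13 = -208$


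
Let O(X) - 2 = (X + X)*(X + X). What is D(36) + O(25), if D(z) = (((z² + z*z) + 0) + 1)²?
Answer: 6726151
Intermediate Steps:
O(X) = 2 + 4*X² (O(X) = 2 + (X + X)*(X + X) = 2 + (2*X)*(2*X) = 2 + 4*X²)
D(z) = (1 + 2*z²)² (D(z) = (((z² + z²) + 0) + 1)² = ((2*z² + 0) + 1)² = (2*z² + 1)² = (1 + 2*z²)²)
D(36) + O(25) = (1 + 2*36²)² + (2 + 4*25²) = (1 + 2*1296)² + (2 + 4*625) = (1 + 2592)² + (2 + 2500) = 2593² + 2502 = 6723649 + 2502 = 6726151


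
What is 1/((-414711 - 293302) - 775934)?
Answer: -1/1483947 ≈ -6.7388e-7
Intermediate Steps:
1/((-414711 - 293302) - 775934) = 1/(-708013 - 775934) = 1/(-1483947) = -1/1483947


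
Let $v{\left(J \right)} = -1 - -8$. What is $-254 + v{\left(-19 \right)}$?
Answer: $-247$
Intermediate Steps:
$v{\left(J \right)} = 7$ ($v{\left(J \right)} = -1 + 8 = 7$)
$-254 + v{\left(-19 \right)} = -254 + 7 = -247$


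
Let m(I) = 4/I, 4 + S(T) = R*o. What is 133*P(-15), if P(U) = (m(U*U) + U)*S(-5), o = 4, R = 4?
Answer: -1793372/75 ≈ -23912.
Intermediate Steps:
S(T) = 12 (S(T) = -4 + 4*4 = -4 + 16 = 12)
P(U) = 12*U + 48/U² (P(U) = (4/((U*U)) + U)*12 = (4/(U²) + U)*12 = (4/U² + U)*12 = (U + 4/U²)*12 = 12*U + 48/U²)
133*P(-15) = 133*(12*(-15) + 48/(-15)²) = 133*(-180 + 48*(1/225)) = 133*(-180 + 16/75) = 133*(-13484/75) = -1793372/75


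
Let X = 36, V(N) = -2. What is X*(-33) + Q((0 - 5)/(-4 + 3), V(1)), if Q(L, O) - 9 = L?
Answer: -1174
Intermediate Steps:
Q(L, O) = 9 + L
X*(-33) + Q((0 - 5)/(-4 + 3), V(1)) = 36*(-33) + (9 + (0 - 5)/(-4 + 3)) = -1188 + (9 - 5/(-1)) = -1188 + (9 - 5*(-1)) = -1188 + (9 + 5) = -1188 + 14 = -1174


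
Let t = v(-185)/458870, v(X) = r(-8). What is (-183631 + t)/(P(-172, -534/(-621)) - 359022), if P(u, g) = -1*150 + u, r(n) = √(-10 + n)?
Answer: 4963/9712 - 3*I*√2/164892181280 ≈ 0.51102 - 2.573e-11*I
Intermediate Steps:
v(X) = 3*I*√2 (v(X) = √(-10 - 8) = √(-18) = 3*I*√2)
t = 3*I*√2/458870 (t = (3*I*√2)/458870 = (3*I*√2)*(1/458870) = 3*I*√2/458870 ≈ 9.2459e-6*I)
P(u, g) = -150 + u
(-183631 + t)/(P(-172, -534/(-621)) - 359022) = (-183631 + 3*I*√2/458870)/((-150 - 172) - 359022) = (-183631 + 3*I*√2/458870)/(-322 - 359022) = (-183631 + 3*I*√2/458870)/(-359344) = (-183631 + 3*I*√2/458870)*(-1/359344) = 4963/9712 - 3*I*√2/164892181280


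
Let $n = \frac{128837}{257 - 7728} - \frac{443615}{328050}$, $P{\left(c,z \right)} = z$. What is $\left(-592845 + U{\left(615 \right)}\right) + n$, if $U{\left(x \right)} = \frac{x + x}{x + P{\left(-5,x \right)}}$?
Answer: $- \frac{290604828794743}{490172310} \approx -5.9286 \cdot 10^{5}$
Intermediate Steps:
$U{\left(x \right)} = 1$ ($U{\left(x \right)} = \frac{x + x}{x + x} = \frac{2 x}{2 x} = 2 x \frac{1}{2 x} = 1$)
$n = - \frac{9115845103}{490172310}$ ($n = \frac{128837}{257 - 7728} - \frac{88723}{65610} = \frac{128837}{-7471} - \frac{88723}{65610} = 128837 \left(- \frac{1}{7471}\right) - \frac{88723}{65610} = - \frac{128837}{7471} - \frac{88723}{65610} = - \frac{9115845103}{490172310} \approx -18.597$)
$\left(-592845 + U{\left(615 \right)}\right) + n = \left(-592845 + 1\right) - \frac{9115845103}{490172310} = -592844 - \frac{9115845103}{490172310} = - \frac{290604828794743}{490172310}$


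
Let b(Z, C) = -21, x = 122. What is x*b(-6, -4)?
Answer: -2562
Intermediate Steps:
x*b(-6, -4) = 122*(-21) = -2562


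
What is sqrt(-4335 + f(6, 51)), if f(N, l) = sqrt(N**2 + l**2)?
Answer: sqrt(-4335 + 3*sqrt(293)) ≈ 65.45*I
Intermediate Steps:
sqrt(-4335 + f(6, 51)) = sqrt(-4335 + sqrt(6**2 + 51**2)) = sqrt(-4335 + sqrt(36 + 2601)) = sqrt(-4335 + sqrt(2637)) = sqrt(-4335 + 3*sqrt(293))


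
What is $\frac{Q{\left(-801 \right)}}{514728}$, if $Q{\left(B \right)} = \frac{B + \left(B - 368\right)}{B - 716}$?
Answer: $\frac{985}{390421188} \approx 2.5229 \cdot 10^{-6}$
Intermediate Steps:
$Q{\left(B \right)} = \frac{-368 + 2 B}{-716 + B}$ ($Q{\left(B \right)} = \frac{B + \left(B - 368\right)}{-716 + B} = \frac{B + \left(-368 + B\right)}{-716 + B} = \frac{-368 + 2 B}{-716 + B}$)
$\frac{Q{\left(-801 \right)}}{514728} = \frac{2 \frac{1}{-716 - 801} \left(-184 - 801\right)}{514728} = 2 \frac{1}{-1517} \left(-985\right) \frac{1}{514728} = 2 \left(- \frac{1}{1517}\right) \left(-985\right) \frac{1}{514728} = \frac{1970}{1517} \cdot \frac{1}{514728} = \frac{985}{390421188}$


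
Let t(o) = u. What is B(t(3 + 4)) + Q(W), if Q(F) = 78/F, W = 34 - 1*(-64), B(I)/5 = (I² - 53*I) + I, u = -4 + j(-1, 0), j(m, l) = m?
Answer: 69864/49 ≈ 1425.8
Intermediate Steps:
u = -5 (u = -4 - 1 = -5)
t(o) = -5
B(I) = -260*I + 5*I² (B(I) = 5*((I² - 53*I) + I) = 5*(I² - 52*I) = -260*I + 5*I²)
W = 98 (W = 34 + 64 = 98)
B(t(3 + 4)) + Q(W) = 5*(-5)*(-52 - 5) + 78/98 = 5*(-5)*(-57) + 78*(1/98) = 1425 + 39/49 = 69864/49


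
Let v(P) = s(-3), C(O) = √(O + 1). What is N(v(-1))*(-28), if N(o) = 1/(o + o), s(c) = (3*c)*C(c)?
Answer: -7*I*√2/9 ≈ -1.0999*I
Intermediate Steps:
C(O) = √(1 + O)
s(c) = 3*c*√(1 + c) (s(c) = (3*c)*√(1 + c) = 3*c*√(1 + c))
v(P) = -9*I*√2 (v(P) = 3*(-3)*√(1 - 3) = 3*(-3)*√(-2) = 3*(-3)*(I*√2) = -9*I*√2)
N(o) = 1/(2*o)
N(v(-1))*(-28) = (1/(2*((-9*I*√2))))*(-28) = ((I*√2/18)/2)*(-28) = (I*√2/36)*(-28) = -7*I*√2/9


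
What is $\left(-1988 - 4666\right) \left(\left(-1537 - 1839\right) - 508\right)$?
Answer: $25844136$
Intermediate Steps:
$\left(-1988 - 4666\right) \left(\left(-1537 - 1839\right) - 508\right) = - 6654 \left(-3376 - 508\right) = \left(-6654\right) \left(-3884\right) = 25844136$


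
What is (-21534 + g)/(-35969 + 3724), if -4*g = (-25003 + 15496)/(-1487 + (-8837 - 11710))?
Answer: 1897930131/2841945320 ≈ 0.66783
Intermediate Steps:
g = -9507/88136 (g = -(-25003 + 15496)/(4*(-1487 + (-8837 - 11710))) = -(-9507)/(4*(-1487 - 20547)) = -(-9507)/(4*(-22034)) = -(-9507)*(-1)/(4*22034) = -1/4*9507/22034 = -9507/88136 ≈ -0.10787)
(-21534 + g)/(-35969 + 3724) = (-21534 - 9507/88136)/(-35969 + 3724) = -1897930131/88136/(-32245) = -1897930131/88136*(-1/32245) = 1897930131/2841945320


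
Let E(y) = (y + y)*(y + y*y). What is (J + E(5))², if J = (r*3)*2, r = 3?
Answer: 101124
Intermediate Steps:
E(y) = 2*y*(y + y²) (E(y) = (2*y)*(y + y²) = 2*y*(y + y²))
J = 18 (J = (3*3)*2 = 9*2 = 18)
(J + E(5))² = (18 + 2*5²*(1 + 5))² = (18 + 2*25*6)² = (18 + 300)² = 318² = 101124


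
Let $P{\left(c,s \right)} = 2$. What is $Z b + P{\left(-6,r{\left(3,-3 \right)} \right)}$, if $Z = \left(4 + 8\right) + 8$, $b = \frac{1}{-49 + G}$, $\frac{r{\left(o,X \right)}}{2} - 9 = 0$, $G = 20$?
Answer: $\frac{38}{29} \approx 1.3103$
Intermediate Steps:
$r{\left(o,X \right)} = 18$ ($r{\left(o,X \right)} = 18 + 2 \cdot 0 = 18 + 0 = 18$)
$b = - \frac{1}{29}$ ($b = \frac{1}{-49 + 20} = \frac{1}{-29} = - \frac{1}{29} \approx -0.034483$)
$Z = 20$ ($Z = 12 + 8 = 20$)
$Z b + P{\left(-6,r{\left(3,-3 \right)} \right)} = 20 \left(- \frac{1}{29}\right) + 2 = - \frac{20}{29} + 2 = \frac{38}{29}$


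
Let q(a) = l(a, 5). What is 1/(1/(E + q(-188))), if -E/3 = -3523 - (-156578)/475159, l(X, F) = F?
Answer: 5023861532/475159 ≈ 10573.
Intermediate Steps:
q(a) = 5
E = 5021485737/475159 (E = -3*(-3523 - (-156578)/475159) = -3*(-3523 - 1*(-156578/475159)) = -3*(-3523 + 156578/475159) = -3*(-1673828579/475159) = 5021485737/475159 ≈ 10568.)
1/(1/(E + q(-188))) = 1/(1/(5021485737/475159 + 5)) = 1/(1/(5023861532/475159)) = 1/(475159/5023861532) = 5023861532/475159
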